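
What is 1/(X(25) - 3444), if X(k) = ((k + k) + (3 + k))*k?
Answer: -1/1494 ≈ -0.00066934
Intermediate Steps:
X(k) = k*(3 + 3*k) (X(k) = (2*k + (3 + k))*k = (3 + 3*k)*k = k*(3 + 3*k))
1/(X(25) - 3444) = 1/(3*25*(1 + 25) - 3444) = 1/(3*25*26 - 3444) = 1/(1950 - 3444) = 1/(-1494) = -1/1494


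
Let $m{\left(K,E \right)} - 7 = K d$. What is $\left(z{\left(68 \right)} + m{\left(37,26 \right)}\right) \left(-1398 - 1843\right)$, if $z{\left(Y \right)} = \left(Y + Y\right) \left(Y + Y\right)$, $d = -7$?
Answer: $-59128804$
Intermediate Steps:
$z{\left(Y \right)} = 4 Y^{2}$ ($z{\left(Y \right)} = 2 Y 2 Y = 4 Y^{2}$)
$m{\left(K,E \right)} = 7 - 7 K$ ($m{\left(K,E \right)} = 7 + K \left(-7\right) = 7 - 7 K$)
$\left(z{\left(68 \right)} + m{\left(37,26 \right)}\right) \left(-1398 - 1843\right) = \left(4 \cdot 68^{2} + \left(7 - 259\right)\right) \left(-1398 - 1843\right) = \left(4 \cdot 4624 + \left(7 - 259\right)\right) \left(-3241\right) = \left(18496 - 252\right) \left(-3241\right) = 18244 \left(-3241\right) = -59128804$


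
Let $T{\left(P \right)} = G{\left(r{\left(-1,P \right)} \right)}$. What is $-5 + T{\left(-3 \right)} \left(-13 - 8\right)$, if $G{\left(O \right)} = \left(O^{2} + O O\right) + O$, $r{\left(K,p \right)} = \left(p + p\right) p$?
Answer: $-13991$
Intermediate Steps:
$r{\left(K,p \right)} = 2 p^{2}$ ($r{\left(K,p \right)} = 2 p p = 2 p^{2}$)
$G{\left(O \right)} = O + 2 O^{2}$ ($G{\left(O \right)} = \left(O^{2} + O^{2}\right) + O = 2 O^{2} + O = O + 2 O^{2}$)
$T{\left(P \right)} = 2 P^{2} \left(1 + 4 P^{2}\right)$ ($T{\left(P \right)} = 2 P^{2} \left(1 + 2 \cdot 2 P^{2}\right) = 2 P^{2} \left(1 + 4 P^{2}\right)$)
$-5 + T{\left(-3 \right)} \left(-13 - 8\right) = -5 + \left(-3\right)^{2} \left(2 + 8 \left(-3\right)^{2}\right) \left(-13 - 8\right) = -5 + 9 \left(2 + 8 \cdot 9\right) \left(-21\right) = -5 + 9 \left(2 + 72\right) \left(-21\right) = -5 + 9 \cdot 74 \left(-21\right) = -5 + 666 \left(-21\right) = -5 - 13986 = -13991$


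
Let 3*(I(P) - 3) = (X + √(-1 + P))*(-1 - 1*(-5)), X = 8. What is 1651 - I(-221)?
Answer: 4912/3 - 4*I*√222/3 ≈ 1637.3 - 19.866*I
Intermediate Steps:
I(P) = 41/3 + 4*√(-1 + P)/3 (I(P) = 3 + ((8 + √(-1 + P))*(-1 - 1*(-5)))/3 = 3 + ((8 + √(-1 + P))*(-1 + 5))/3 = 3 + ((8 + √(-1 + P))*4)/3 = 3 + (32 + 4*√(-1 + P))/3 = 3 + (32/3 + 4*√(-1 + P)/3) = 41/3 + 4*√(-1 + P)/3)
1651 - I(-221) = 1651 - (41/3 + 4*√(-1 - 221)/3) = 1651 - (41/3 + 4*√(-222)/3) = 1651 - (41/3 + 4*(I*√222)/3) = 1651 - (41/3 + 4*I*√222/3) = 1651 + (-41/3 - 4*I*√222/3) = 4912/3 - 4*I*√222/3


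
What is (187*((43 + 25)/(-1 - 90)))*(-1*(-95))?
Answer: -1208020/91 ≈ -13275.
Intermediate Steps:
(187*((43 + 25)/(-1 - 90)))*(-1*(-95)) = (187*(68/(-91)))*95 = (187*(68*(-1/91)))*95 = (187*(-68/91))*95 = -12716/91*95 = -1208020/91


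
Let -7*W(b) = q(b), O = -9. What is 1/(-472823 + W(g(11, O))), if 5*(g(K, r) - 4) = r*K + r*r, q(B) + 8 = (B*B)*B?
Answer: -875/413719133 ≈ -2.1150e-6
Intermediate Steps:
q(B) = -8 + B³ (q(B) = -8 + (B*B)*B = -8 + B²*B = -8 + B³)
g(K, r) = 4 + r²/5 + K*r/5 (g(K, r) = 4 + (r*K + r*r)/5 = 4 + (K*r + r²)/5 = 4 + (r² + K*r)/5 = 4 + (r²/5 + K*r/5) = 4 + r²/5 + K*r/5)
W(b) = 8/7 - b³/7 (W(b) = -(-8 + b³)/7 = 8/7 - b³/7)
1/(-472823 + W(g(11, O))) = 1/(-472823 + (8/7 - (4 + (⅕)*(-9)² + (⅕)*11*(-9))³/7)) = 1/(-472823 + (8/7 - (4 + (⅕)*81 - 99/5)³/7)) = 1/(-472823 + (8/7 - (4 + 81/5 - 99/5)³/7)) = 1/(-472823 + (8/7 - (⅖)³/7)) = 1/(-472823 + (8/7 - ⅐*8/125)) = 1/(-472823 + (8/7 - 8/875)) = 1/(-472823 + 992/875) = 1/(-413719133/875) = -875/413719133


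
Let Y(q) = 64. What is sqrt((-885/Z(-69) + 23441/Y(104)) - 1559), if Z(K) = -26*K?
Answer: I*sqrt(6827247895)/2392 ≈ 34.543*I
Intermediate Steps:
sqrt((-885/Z(-69) + 23441/Y(104)) - 1559) = sqrt((-885/((-26*(-69))) + 23441/64) - 1559) = sqrt((-885/1794 + 23441*(1/64)) - 1559) = sqrt((-885*1/1794 + 23441/64) - 1559) = sqrt((-295/598 + 23441/64) - 1559) = sqrt(6999419/19136 - 1559) = sqrt(-22833605/19136) = I*sqrt(6827247895)/2392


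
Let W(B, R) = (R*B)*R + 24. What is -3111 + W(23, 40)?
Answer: 33713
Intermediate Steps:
W(B, R) = 24 + B*R² (W(B, R) = (B*R)*R + 24 = B*R² + 24 = 24 + B*R²)
-3111 + W(23, 40) = -3111 + (24 + 23*40²) = -3111 + (24 + 23*1600) = -3111 + (24 + 36800) = -3111 + 36824 = 33713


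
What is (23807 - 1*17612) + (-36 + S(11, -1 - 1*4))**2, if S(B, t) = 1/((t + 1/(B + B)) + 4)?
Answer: 3337279/441 ≈ 7567.5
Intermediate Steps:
S(B, t) = 1/(4 + t + 1/(2*B)) (S(B, t) = 1/((t + 1/(2*B)) + 4) = 1/(4 + t + 1/(2*B)))
(23807 - 1*17612) + (-36 + S(11, -1 - 1*4))**2 = (23807 - 1*17612) + (-36 + 2*11/(1 + 8*11 + 2*11*(-1 - 1*4)))**2 = (23807 - 17612) + (-36 + 2*11/(1 + 88 + 2*11*(-1 - 4)))**2 = 6195 + (-36 + 2*11/(1 + 88 + 2*11*(-5)))**2 = 6195 + (-36 + 2*11/(1 + 88 - 110))**2 = 6195 + (-36 + 2*11/(-21))**2 = 6195 + (-36 + 2*11*(-1/21))**2 = 6195 + (-36 - 22/21)**2 = 6195 + (-778/21)**2 = 6195 + 605284/441 = 3337279/441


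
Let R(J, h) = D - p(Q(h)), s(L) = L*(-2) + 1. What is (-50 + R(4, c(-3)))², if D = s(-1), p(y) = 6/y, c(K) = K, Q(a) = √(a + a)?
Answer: (47 - I*√6)² ≈ 2203.0 - 230.25*I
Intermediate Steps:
s(L) = 1 - 2*L (s(L) = -2*L + 1 = 1 - 2*L)
Q(a) = √2*√a (Q(a) = √(2*a) = √2*√a)
D = 3 (D = 1 - 2*(-1) = 1 + 2 = 3)
R(J, h) = 3 - 3*√2/√h (R(J, h) = 3 - 6/(√2*√h) = 3 - 6*√2/(2*√h) = 3 - 3*√2/√h)
(-50 + R(4, c(-3)))² = (-50 + (3 - 3*√2/√(-3)))² = (-50 + (3 - 3*√2*(-I*√3/3)))² = (-50 + (3 + I*√6))² = (-47 + I*√6)²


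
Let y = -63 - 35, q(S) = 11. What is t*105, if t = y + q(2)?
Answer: -9135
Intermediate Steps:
y = -98
t = -87 (t = -98 + 11 = -87)
t*105 = -87*105 = -9135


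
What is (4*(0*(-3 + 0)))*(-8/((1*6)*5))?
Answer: 0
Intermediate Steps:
(4*(0*(-3 + 0)))*(-8/((1*6)*5)) = (4*(0*(-3)))*(-8/(6*5)) = (4*0)*(-8/30) = 0*(-8*1/30) = 0*(-4/15) = 0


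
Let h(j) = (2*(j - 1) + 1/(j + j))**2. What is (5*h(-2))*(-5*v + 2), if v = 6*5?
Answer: -115625/4 ≈ -28906.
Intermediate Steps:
v = 30
h(j) = (-2 + 1/(2*j) + 2*j)**2 (h(j) = (2*(-1 + j) + 1/(2*j))**2 = ((-2 + 2*j) + 1/(2*j))**2 = (-2 + 1/(2*j) + 2*j)**2)
(5*h(-2))*(-5*v + 2) = (5*((1/4)*(1 - 4*(-2) + 4*(-2)**2)**2/(-2)**2))*(-5*30 + 2) = (5*((1/4)*(1/4)*(1 + 8 + 4*4)**2))*(-150 + 2) = (5*((1/4)*(1/4)*(1 + 8 + 16)**2))*(-148) = (5*((1/4)*(1/4)*25**2))*(-148) = (5*((1/4)*(1/4)*625))*(-148) = (5*(625/16))*(-148) = (3125/16)*(-148) = -115625/4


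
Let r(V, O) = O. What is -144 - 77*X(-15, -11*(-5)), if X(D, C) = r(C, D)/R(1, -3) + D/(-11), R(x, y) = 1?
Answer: 906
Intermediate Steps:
X(D, C) = 10*D/11 (X(D, C) = D/1 + D/(-11) = D*1 + D*(-1/11) = D - D/11 = 10*D/11)
-144 - 77*X(-15, -11*(-5)) = -144 - 70*(-15) = -144 - 77*(-150/11) = -144 + 1050 = 906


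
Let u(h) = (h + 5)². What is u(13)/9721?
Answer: 324/9721 ≈ 0.033330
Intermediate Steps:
u(h) = (5 + h)²
u(13)/9721 = (5 + 13)²/9721 = 18²*(1/9721) = 324*(1/9721) = 324/9721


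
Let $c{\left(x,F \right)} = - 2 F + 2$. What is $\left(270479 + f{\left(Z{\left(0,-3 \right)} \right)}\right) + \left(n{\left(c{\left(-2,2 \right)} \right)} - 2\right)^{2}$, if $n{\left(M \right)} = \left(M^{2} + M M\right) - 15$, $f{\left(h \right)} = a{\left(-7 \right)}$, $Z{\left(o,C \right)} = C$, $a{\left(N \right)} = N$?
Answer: $270553$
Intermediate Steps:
$f{\left(h \right)} = -7$
$c{\left(x,F \right)} = 2 - 2 F$
$n{\left(M \right)} = -15 + 2 M^{2}$ ($n{\left(M \right)} = \left(M^{2} + M^{2}\right) - 15 = 2 M^{2} - 15 = -15 + 2 M^{2}$)
$\left(270479 + f{\left(Z{\left(0,-3 \right)} \right)}\right) + \left(n{\left(c{\left(-2,2 \right)} \right)} - 2\right)^{2} = \left(270479 - 7\right) + \left(\left(-15 + 2 \left(2 - 4\right)^{2}\right) - 2\right)^{2} = 270472 + \left(\left(-15 + 2 \left(2 - 4\right)^{2}\right) - 2\right)^{2} = 270472 + \left(\left(-15 + 2 \left(-2\right)^{2}\right) - 2\right)^{2} = 270472 + \left(\left(-15 + 2 \cdot 4\right) - 2\right)^{2} = 270472 + \left(\left(-15 + 8\right) - 2\right)^{2} = 270472 + \left(-7 - 2\right)^{2} = 270472 + \left(-9\right)^{2} = 270472 + 81 = 270553$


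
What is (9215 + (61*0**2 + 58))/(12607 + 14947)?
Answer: 9273/27554 ≈ 0.33654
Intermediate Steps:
(9215 + (61*0**2 + 58))/(12607 + 14947) = (9215 + (61*0 + 58))/27554 = (9215 + (0 + 58))*(1/27554) = (9215 + 58)*(1/27554) = 9273*(1/27554) = 9273/27554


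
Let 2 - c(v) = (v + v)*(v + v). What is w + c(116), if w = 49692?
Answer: -4130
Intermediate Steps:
c(v) = 2 - 4*v² (c(v) = 2 - (v + v)*(v + v) = 2 - 2*v*2*v = 2 - 4*v²)
w + c(116) = 49692 + (2 - 4*116²) = 49692 + (2 - 4*13456) = 49692 + (2 - 53824) = 49692 - 53822 = -4130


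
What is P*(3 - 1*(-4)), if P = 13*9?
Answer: 819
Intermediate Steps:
P = 117
P*(3 - 1*(-4)) = 117*(3 - 1*(-4)) = 117*(3 + 4) = 117*7 = 819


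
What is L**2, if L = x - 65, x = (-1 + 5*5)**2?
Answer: 261121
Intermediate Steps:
x = 576 (x = (-1 + 25)**2 = 24**2 = 576)
L = 511 (L = 576 - 65 = 511)
L**2 = 511**2 = 261121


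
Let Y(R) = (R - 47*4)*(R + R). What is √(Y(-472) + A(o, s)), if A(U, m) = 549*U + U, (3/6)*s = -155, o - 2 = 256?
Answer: 2*√191235 ≈ 874.61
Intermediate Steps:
o = 258 (o = 2 + 256 = 258)
s = -310 (s = 2*(-155) = -310)
A(U, m) = 550*U
Y(R) = 2*R*(-188 + R) (Y(R) = (R - 188)*(2*R) = (-188 + R)*(2*R) = 2*R*(-188 + R))
√(Y(-472) + A(o, s)) = √(2*(-472)*(-188 - 472) + 550*258) = √(2*(-472)*(-660) + 141900) = √(623040 + 141900) = √764940 = 2*√191235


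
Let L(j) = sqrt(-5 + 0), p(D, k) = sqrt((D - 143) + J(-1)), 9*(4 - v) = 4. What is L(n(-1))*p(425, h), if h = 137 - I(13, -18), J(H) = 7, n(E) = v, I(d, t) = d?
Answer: 17*I*sqrt(5) ≈ 38.013*I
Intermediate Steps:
v = 32/9 (v = 4 - 1/9*4 = 4 - 4/9 = 32/9 ≈ 3.5556)
n(E) = 32/9
h = 124 (h = 137 - 1*13 = 137 - 13 = 124)
p(D, k) = sqrt(-136 + D) (p(D, k) = sqrt((D - 143) + 7) = sqrt((-143 + D) + 7) = sqrt(-136 + D))
L(j) = I*sqrt(5) (L(j) = sqrt(-5) = I*sqrt(5))
L(n(-1))*p(425, h) = (I*sqrt(5))*sqrt(-136 + 425) = (I*sqrt(5))*sqrt(289) = (I*sqrt(5))*17 = 17*I*sqrt(5)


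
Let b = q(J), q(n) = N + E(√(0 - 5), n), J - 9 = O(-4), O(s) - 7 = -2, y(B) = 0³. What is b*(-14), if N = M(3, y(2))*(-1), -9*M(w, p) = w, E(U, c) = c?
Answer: -602/3 ≈ -200.67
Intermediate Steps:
y(B) = 0
O(s) = 5 (O(s) = 7 - 2 = 5)
M(w, p) = -w/9
J = 14 (J = 9 + 5 = 14)
N = ⅓ (N = -⅑*3*(-1) = -⅓*(-1) = ⅓ ≈ 0.33333)
q(n) = ⅓ + n
b = 43/3 (b = ⅓ + 14 = 43/3 ≈ 14.333)
b*(-14) = (43/3)*(-14) = -602/3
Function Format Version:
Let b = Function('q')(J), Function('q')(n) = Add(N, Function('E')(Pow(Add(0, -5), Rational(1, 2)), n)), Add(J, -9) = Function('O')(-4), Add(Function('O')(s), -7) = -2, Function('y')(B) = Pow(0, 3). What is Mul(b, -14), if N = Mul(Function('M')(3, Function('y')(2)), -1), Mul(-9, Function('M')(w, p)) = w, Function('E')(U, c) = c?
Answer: Rational(-602, 3) ≈ -200.67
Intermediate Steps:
Function('y')(B) = 0
Function('O')(s) = 5 (Function('O')(s) = Add(7, -2) = 5)
Function('M')(w, p) = Mul(Rational(-1, 9), w)
J = 14 (J = Add(9, 5) = 14)
N = Rational(1, 3) (N = Mul(Mul(Rational(-1, 9), 3), -1) = Mul(Rational(-1, 3), -1) = Rational(1, 3) ≈ 0.33333)
Function('q')(n) = Add(Rational(1, 3), n)
b = Rational(43, 3) (b = Add(Rational(1, 3), 14) = Rational(43, 3) ≈ 14.333)
Mul(b, -14) = Mul(Rational(43, 3), -14) = Rational(-602, 3)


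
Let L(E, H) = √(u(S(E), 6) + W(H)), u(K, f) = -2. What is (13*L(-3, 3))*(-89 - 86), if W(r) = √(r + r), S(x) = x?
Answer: -2275*√(-2 + √6) ≈ -1525.3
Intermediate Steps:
W(r) = √2*√r (W(r) = √(2*r) = √2*√r)
L(E, H) = √(-2 + √2*√H)
(13*L(-3, 3))*(-89 - 86) = (13*√(-2 + √2*√3))*(-89 - 86) = (13*√(-2 + √6))*(-175) = -2275*√(-2 + √6)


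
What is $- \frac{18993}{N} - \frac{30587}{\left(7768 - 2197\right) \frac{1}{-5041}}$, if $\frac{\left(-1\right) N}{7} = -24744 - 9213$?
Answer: $\frac{4072275691870}{147135681} \approx 27677.0$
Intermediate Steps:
$N = 237699$ ($N = - 7 \left(-24744 - 9213\right) = \left(-7\right) \left(-33957\right) = 237699$)
$- \frac{18993}{N} - \frac{30587}{\left(7768 - 2197\right) \frac{1}{-5041}} = - \frac{18993}{237699} - \frac{30587}{\left(7768 - 2197\right) \frac{1}{-5041}} = \left(-18993\right) \frac{1}{237699} - \frac{30587}{5571 \left(- \frac{1}{5041}\right)} = - \frac{6331}{79233} - \frac{30587}{- \frac{5571}{5041}} = - \frac{6331}{79233} - - \frac{154189067}{5571} = - \frac{6331}{79233} + \frac{154189067}{5571} = \frac{4072275691870}{147135681}$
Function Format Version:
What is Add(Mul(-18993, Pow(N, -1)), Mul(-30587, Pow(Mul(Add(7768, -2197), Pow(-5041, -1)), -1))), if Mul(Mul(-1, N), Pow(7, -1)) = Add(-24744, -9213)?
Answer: Rational(4072275691870, 147135681) ≈ 27677.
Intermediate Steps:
N = 237699 (N = Mul(-7, Add(-24744, -9213)) = Mul(-7, -33957) = 237699)
Add(Mul(-18993, Pow(N, -1)), Mul(-30587, Pow(Mul(Add(7768, -2197), Pow(-5041, -1)), -1))) = Add(Mul(-18993, Pow(237699, -1)), Mul(-30587, Pow(Mul(Add(7768, -2197), Pow(-5041, -1)), -1))) = Add(Mul(-18993, Rational(1, 237699)), Mul(-30587, Pow(Mul(5571, Rational(-1, 5041)), -1))) = Add(Rational(-6331, 79233), Mul(-30587, Pow(Rational(-5571, 5041), -1))) = Add(Rational(-6331, 79233), Mul(-30587, Rational(-5041, 5571))) = Add(Rational(-6331, 79233), Rational(154189067, 5571)) = Rational(4072275691870, 147135681)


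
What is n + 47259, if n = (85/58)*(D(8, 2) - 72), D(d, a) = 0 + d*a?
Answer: 1368131/29 ≈ 47177.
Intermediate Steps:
D(d, a) = a*d (D(d, a) = 0 + a*d = a*d)
n = -2380/29 (n = (85/58)*(2*8 - 72) = (85*(1/58))*(16 - 72) = (85/58)*(-56) = -2380/29 ≈ -82.069)
n + 47259 = -2380/29 + 47259 = 1368131/29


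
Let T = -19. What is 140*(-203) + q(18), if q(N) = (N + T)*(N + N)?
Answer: -28456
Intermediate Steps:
q(N) = 2*N*(-19 + N) (q(N) = (N - 19)*(N + N) = (-19 + N)*(2*N) = 2*N*(-19 + N))
140*(-203) + q(18) = 140*(-203) + 2*18*(-19 + 18) = -28420 + 2*18*(-1) = -28420 - 36 = -28456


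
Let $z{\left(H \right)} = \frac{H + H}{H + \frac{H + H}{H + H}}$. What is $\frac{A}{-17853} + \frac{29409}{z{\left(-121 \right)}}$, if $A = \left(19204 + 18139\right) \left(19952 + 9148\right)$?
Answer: $- \frac{3029881960}{65461} \approx -46285.0$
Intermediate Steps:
$z{\left(H \right)} = \frac{2 H}{1 + H}$ ($z{\left(H \right)} = \frac{2 H}{H + \frac{2 H}{2 H}} = \frac{2 H}{H + 2 H \frac{1}{2 H}} = \frac{2 H}{H + 1} = \frac{2 H}{1 + H}$)
$A = 1086681300$ ($A = 37343 \cdot 29100 = 1086681300$)
$\frac{A}{-17853} + \frac{29409}{z{\left(-121 \right)}} = \frac{1086681300}{-17853} + \frac{29409}{2 \left(-121\right) \frac{1}{1 - 121}} = 1086681300 \left(- \frac{1}{17853}\right) + \frac{29409}{2 \left(-121\right) \frac{1}{-120}} = - \frac{362227100}{5951} + \frac{29409}{2 \left(-121\right) \left(- \frac{1}{120}\right)} = - \frac{362227100}{5951} + \frac{29409}{\frac{121}{60}} = - \frac{362227100}{5951} + 29409 \cdot \frac{60}{121} = - \frac{362227100}{5951} + \frac{1764540}{121} = - \frac{3029881960}{65461}$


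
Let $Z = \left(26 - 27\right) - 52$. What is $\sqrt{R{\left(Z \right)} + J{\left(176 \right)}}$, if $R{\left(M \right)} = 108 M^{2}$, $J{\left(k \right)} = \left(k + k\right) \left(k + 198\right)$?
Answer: $2 \sqrt{108755} \approx 659.56$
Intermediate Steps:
$J{\left(k \right)} = 2 k \left(198 + k\right)$
$Z = -53$ ($Z = -1 - 52 = -53$)
$\sqrt{R{\left(Z \right)} + J{\left(176 \right)}} = \sqrt{108 \left(-53\right)^{2} + 2 \cdot 176 \left(198 + 176\right)} = \sqrt{108 \cdot 2809 + 2 \cdot 176 \cdot 374} = \sqrt{303372 + 131648} = \sqrt{435020} = 2 \sqrt{108755}$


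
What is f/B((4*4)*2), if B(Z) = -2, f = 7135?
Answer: -7135/2 ≈ -3567.5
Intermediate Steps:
f/B((4*4)*2) = 7135/(-2) = 7135*(-½) = -7135/2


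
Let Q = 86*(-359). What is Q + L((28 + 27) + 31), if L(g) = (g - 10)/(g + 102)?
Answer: -1451059/47 ≈ -30874.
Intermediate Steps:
Q = -30874
L(g) = (-10 + g)/(102 + g)
Q + L((28 + 27) + 31) = -30874 + (-10 + ((28 + 27) + 31))/(102 + ((28 + 27) + 31)) = -30874 + (-10 + (55 + 31))/(102 + (55 + 31)) = -30874 + (-10 + 86)/(102 + 86) = -30874 + 76/188 = -30874 + (1/188)*76 = -30874 + 19/47 = -1451059/47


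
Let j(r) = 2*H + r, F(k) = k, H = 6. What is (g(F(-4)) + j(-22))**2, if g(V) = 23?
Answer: 169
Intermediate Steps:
j(r) = 12 + r (j(r) = 2*6 + r = 12 + r)
(g(F(-4)) + j(-22))**2 = (23 + (12 - 22))**2 = (23 - 10)**2 = 13**2 = 169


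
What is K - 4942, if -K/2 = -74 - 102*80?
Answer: 11526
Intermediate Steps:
K = 16468 (K = -2*(-74 - 102*80) = -2*(-74 - 8160) = -2*(-8234) = 16468)
K - 4942 = 16468 - 4942 = 11526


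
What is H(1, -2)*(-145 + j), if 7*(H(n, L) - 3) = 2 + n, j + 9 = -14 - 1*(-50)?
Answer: -2832/7 ≈ -404.57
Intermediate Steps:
j = 27 (j = -9 + (-14 - 1*(-50)) = -9 + (-14 + 50) = -9 + 36 = 27)
H(n, L) = 23/7 + n/7 (H(n, L) = 3 + (2 + n)/7 = 3 + (2/7 + n/7) = 23/7 + n/7)
H(1, -2)*(-145 + j) = (23/7 + (1/7)*1)*(-145 + 27) = (23/7 + 1/7)*(-118) = (24/7)*(-118) = -2832/7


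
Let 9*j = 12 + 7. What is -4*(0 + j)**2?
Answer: -1444/81 ≈ -17.827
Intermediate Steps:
j = 19/9 (j = (12 + 7)/9 = (1/9)*19 = 19/9 ≈ 2.1111)
-4*(0 + j)**2 = -4*(0 + 19/9)**2 = -4*(19/9)**2 = -4*361/81 = -1444/81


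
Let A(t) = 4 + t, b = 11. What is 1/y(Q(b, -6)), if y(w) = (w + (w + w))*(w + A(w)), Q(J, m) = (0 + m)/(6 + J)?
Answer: -289/1008 ≈ -0.28671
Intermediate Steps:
Q(J, m) = m/(6 + J)
y(w) = 3*w*(4 + 2*w) (y(w) = (w + (w + w))*(w + (4 + w)) = (w + 2*w)*(4 + 2*w) = (3*w)*(4 + 2*w) = 3*w*(4 + 2*w))
1/y(Q(b, -6)) = 1/(6*(-6/(6 + 11))*(2 - 6/(6 + 11))) = 1/(6*(-6/17)*(2 - 6/17)) = 1/(6*(-6/17)*(28/17)) = 1/(-1008/289) = -289/1008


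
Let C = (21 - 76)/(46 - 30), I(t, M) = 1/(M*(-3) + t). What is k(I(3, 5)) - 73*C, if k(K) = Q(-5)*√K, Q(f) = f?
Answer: 4015/16 - 5*I*√3/6 ≈ 250.94 - 1.4434*I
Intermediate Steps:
I(t, M) = 1/(t - 3*M) (I(t, M) = 1/(-3*M + t) = 1/(t - 3*M))
k(K) = -5*√K
C = -55/16 ≈ -3.4375
k(I(3, 5)) - 73*C = -5*I*√3/6 - 73*(-55/16) = -5*I*√3/6 + 4015/16 = 4015/16 - 5*I*√3/6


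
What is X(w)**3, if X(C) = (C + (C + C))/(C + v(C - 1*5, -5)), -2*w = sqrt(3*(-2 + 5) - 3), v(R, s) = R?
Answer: -19683/13718 + 17415*sqrt(6)/27436 ≈ 0.11998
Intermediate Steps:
w = -sqrt(6)/2 (w = -sqrt(3*(-2 + 5) - 3)/2 = -sqrt(3*3 - 3)/2 = -sqrt(9 - 3)/2 = -sqrt(6)/2 ≈ -1.2247)
X(C) = 3*C/(-5 + 2*C) (X(C) = (C + (C + C))/(C + (C - 1*5)) = (C + 2*C)/(C + (C - 5)) = (3*C)/(C + (-5 + C)) = (3*C)/(-5 + 2*C) = 3*C/(-5 + 2*C))
X(w)**3 = (3*(-sqrt(6)/2)/(-5 + 2*(-sqrt(6)/2)))**3 = (3*(-sqrt(6)/2)/(-5 - sqrt(6)))**3 = (-3*sqrt(6)/(2*(-5 - sqrt(6))))**3 = -81*sqrt(6)/(4*(-5 - sqrt(6))**3)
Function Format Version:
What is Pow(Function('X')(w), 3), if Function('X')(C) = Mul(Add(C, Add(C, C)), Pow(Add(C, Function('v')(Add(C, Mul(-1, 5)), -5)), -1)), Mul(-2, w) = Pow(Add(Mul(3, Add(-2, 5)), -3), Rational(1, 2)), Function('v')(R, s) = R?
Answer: Add(Rational(-19683, 13718), Mul(Rational(17415, 27436), Pow(6, Rational(1, 2)))) ≈ 0.11998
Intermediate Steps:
w = Mul(Rational(-1, 2), Pow(6, Rational(1, 2))) (w = Mul(Rational(-1, 2), Pow(Add(Mul(3, Add(-2, 5)), -3), Rational(1, 2))) = Mul(Rational(-1, 2), Pow(Add(Mul(3, 3), -3), Rational(1, 2))) = Mul(Rational(-1, 2), Pow(Add(9, -3), Rational(1, 2))) = Mul(Rational(-1, 2), Pow(6, Rational(1, 2))) ≈ -1.2247)
Function('X')(C) = Mul(3, C, Pow(Add(-5, Mul(2, C)), -1)) (Function('X')(C) = Mul(Add(C, Add(C, C)), Pow(Add(C, Add(C, Mul(-1, 5))), -1)) = Mul(Add(C, Mul(2, C)), Pow(Add(C, Add(C, -5)), -1)) = Mul(Mul(3, C), Pow(Add(C, Add(-5, C)), -1)) = Mul(Mul(3, C), Pow(Add(-5, Mul(2, C)), -1)) = Mul(3, C, Pow(Add(-5, Mul(2, C)), -1)))
Pow(Function('X')(w), 3) = Pow(Mul(3, Mul(Rational(-1, 2), Pow(6, Rational(1, 2))), Pow(Add(-5, Mul(2, Mul(Rational(-1, 2), Pow(6, Rational(1, 2))))), -1)), 3) = Pow(Mul(3, Mul(Rational(-1, 2), Pow(6, Rational(1, 2))), Pow(Add(-5, Mul(-1, Pow(6, Rational(1, 2)))), -1)), 3) = Pow(Mul(Rational(-3, 2), Pow(6, Rational(1, 2)), Pow(Add(-5, Mul(-1, Pow(6, Rational(1, 2)))), -1)), 3) = Mul(Rational(-81, 4), Pow(6, Rational(1, 2)), Pow(Add(-5, Mul(-1, Pow(6, Rational(1, 2)))), -3))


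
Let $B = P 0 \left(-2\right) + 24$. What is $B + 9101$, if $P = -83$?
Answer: $9125$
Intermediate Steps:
$B = 24$ ($B = - 83 \cdot 0 \left(-2\right) + 24 = \left(-83\right) 0 + 24 = 0 + 24 = 24$)
$B + 9101 = 24 + 9101 = 9125$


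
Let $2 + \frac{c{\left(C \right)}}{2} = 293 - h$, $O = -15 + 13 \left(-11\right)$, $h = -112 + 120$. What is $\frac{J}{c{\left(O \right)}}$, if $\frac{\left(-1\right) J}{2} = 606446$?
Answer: $- \frac{606446}{283} \approx -2142.9$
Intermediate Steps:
$h = 8$
$O = -158$ ($O = -15 - 143 = -158$)
$c{\left(C \right)} = 566$ ($c{\left(C \right)} = -4 + 2 \left(293 - 8\right) = -4 + 2 \cdot 285 = -4 + 570 = 566$)
$J = -1212892$ ($J = \left(-2\right) 606446 = -1212892$)
$\frac{J}{c{\left(O \right)}} = - \frac{1212892}{566} = \left(-1212892\right) \frac{1}{566} = - \frac{606446}{283}$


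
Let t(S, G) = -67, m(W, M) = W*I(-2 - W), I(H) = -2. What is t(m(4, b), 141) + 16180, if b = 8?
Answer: 16113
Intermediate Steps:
m(W, M) = -2*W (m(W, M) = W*(-2) = -2*W)
t(m(4, b), 141) + 16180 = -67 + 16180 = 16113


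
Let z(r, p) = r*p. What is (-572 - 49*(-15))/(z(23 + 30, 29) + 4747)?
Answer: 163/6284 ≈ 0.025939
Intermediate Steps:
z(r, p) = p*r
(-572 - 49*(-15))/(z(23 + 30, 29) + 4747) = (-572 - 49*(-15))/(29*(23 + 30) + 4747) = (-572 + 735)/(29*53 + 4747) = 163/(1537 + 4747) = 163/6284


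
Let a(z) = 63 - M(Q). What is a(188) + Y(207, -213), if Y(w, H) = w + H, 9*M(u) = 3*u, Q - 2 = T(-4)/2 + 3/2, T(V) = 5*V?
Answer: 355/6 ≈ 59.167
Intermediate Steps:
Q = -13/2 (Q = 2 + ((5*(-4))/2 + 3/2) = 2 + (-20*½ + 3*(½)) = 2 + (-10 + 3/2) = 2 - 17/2 = -13/2 ≈ -6.5000)
M(u) = u/3 (M(u) = (3*u)/9 = u/3)
a(z) = 391/6 (a(z) = 63 - (-13)/(3*2) = 63 - 1*(-13/6) = 63 + 13/6 = 391/6)
Y(w, H) = H + w
a(188) + Y(207, -213) = 391/6 + (-213 + 207) = 391/6 - 6 = 355/6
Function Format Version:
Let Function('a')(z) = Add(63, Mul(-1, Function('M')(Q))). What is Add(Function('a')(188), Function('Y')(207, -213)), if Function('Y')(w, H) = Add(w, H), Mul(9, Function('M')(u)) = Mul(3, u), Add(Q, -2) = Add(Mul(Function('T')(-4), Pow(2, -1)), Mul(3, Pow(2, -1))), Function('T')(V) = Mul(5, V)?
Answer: Rational(355, 6) ≈ 59.167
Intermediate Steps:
Q = Rational(-13, 2) (Q = Add(2, Add(Mul(Mul(5, -4), Pow(2, -1)), Mul(3, Pow(2, -1)))) = Add(2, Add(Mul(-20, Rational(1, 2)), Mul(3, Rational(1, 2)))) = Add(2, Add(-10, Rational(3, 2))) = Add(2, Rational(-17, 2)) = Rational(-13, 2) ≈ -6.5000)
Function('M')(u) = Mul(Rational(1, 3), u) (Function('M')(u) = Mul(Rational(1, 9), Mul(3, u)) = Mul(Rational(1, 3), u))
Function('a')(z) = Rational(391, 6) (Function('a')(z) = Add(63, Mul(-1, Mul(Rational(1, 3), Rational(-13, 2)))) = Add(63, Mul(-1, Rational(-13, 6))) = Add(63, Rational(13, 6)) = Rational(391, 6))
Function('Y')(w, H) = Add(H, w)
Add(Function('a')(188), Function('Y')(207, -213)) = Add(Rational(391, 6), Add(-213, 207)) = Add(Rational(391, 6), -6) = Rational(355, 6)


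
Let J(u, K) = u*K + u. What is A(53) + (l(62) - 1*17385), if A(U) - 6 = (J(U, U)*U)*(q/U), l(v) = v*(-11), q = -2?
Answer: -23785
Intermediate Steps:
l(v) = -11*v
J(u, K) = u + K*u (J(u, K) = K*u + u = u + K*u)
A(U) = 6 - 2*U*(1 + U) (A(U) = 6 + ((U*(1 + U))*U)*(-2/U) = 6 + (U**2*(1 + U))*(-2/U) = 6 - 2*U*(1 + U))
A(53) + (l(62) - 1*17385) = (6 - 2*53*(1 + 53)) + (-11*62 - 1*17385) = (6 - 2*53*54) + (-682 - 17385) = (6 - 5724) - 18067 = -5718 - 18067 = -23785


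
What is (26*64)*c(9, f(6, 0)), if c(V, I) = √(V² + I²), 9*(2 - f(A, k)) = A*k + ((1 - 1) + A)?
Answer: 1664*√745/3 ≈ 15139.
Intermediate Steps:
f(A, k) = 2 - A/9 - A*k/9 (f(A, k) = 2 - (A*k + ((1 - 1) + A))/9 = 2 - (A*k + (0 + A))/9 = 2 - (A*k + A)/9 = 2 - (A + A*k)/9 = 2 + (-A/9 - A*k/9) = 2 - A/9 - A*k/9)
c(V, I) = √(I² + V²)
(26*64)*c(9, f(6, 0)) = (26*64)*√((2 - ⅑*6 - ⅑*6*0)² + 9²) = 1664*√((2 - ⅔ + 0)² + 81) = 1664*√((4/3)² + 81) = 1664*√(16/9 + 81) = 1664*√(745/9) = 1664*(√745/3) = 1664*√745/3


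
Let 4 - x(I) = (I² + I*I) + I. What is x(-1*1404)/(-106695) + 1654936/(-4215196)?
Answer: 4108903801046/112435084305 ≈ 36.545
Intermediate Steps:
x(I) = 4 - I - 2*I² (x(I) = 4 - ((I² + I*I) + I) = 4 - ((I² + I²) + I) = 4 - (2*I² + I) = 4 - (I + 2*I²) = 4 + (-I - 2*I²) = 4 - I - 2*I²)
x(-1*1404)/(-106695) + 1654936/(-4215196) = (4 - (-1)*1404 - 2*(-1*1404)²)/(-106695) + 1654936/(-4215196) = (4 - 1*(-1404) - 2*(-1404)²)*(-1/106695) + 1654936*(-1/4215196) = (4 + 1404 - 2*1971216)*(-1/106695) - 413734/1053799 = (4 + 1404 - 3942432)*(-1/106695) - 413734/1053799 = -3941024*(-1/106695) - 413734/1053799 = 3941024/106695 - 413734/1053799 = 4108903801046/112435084305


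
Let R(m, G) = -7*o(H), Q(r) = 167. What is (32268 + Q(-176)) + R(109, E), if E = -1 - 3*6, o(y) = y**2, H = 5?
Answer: 32260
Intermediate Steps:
E = -19 (E = -1 - 18 = -19)
R(m, G) = -175 (R(m, G) = -7*5**2 = -7*25 = -175)
(32268 + Q(-176)) + R(109, E) = (32268 + 167) - 175 = 32435 - 175 = 32260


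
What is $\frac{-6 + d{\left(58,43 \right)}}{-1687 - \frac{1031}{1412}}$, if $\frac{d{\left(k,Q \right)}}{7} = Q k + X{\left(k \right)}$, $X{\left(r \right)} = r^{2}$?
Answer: $- \frac{2315680}{95323} \approx -24.293$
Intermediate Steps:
$d{\left(k,Q \right)} = 7 k^{2} + 7 Q k$ ($d{\left(k,Q \right)} = 7 \left(Q k + k^{2}\right) = 7 \left(k^{2} + Q k\right) = 7 k^{2} + 7 Q k$)
$\frac{-6 + d{\left(58,43 \right)}}{-1687 - \frac{1031}{1412}} = \frac{-6 + 7 \cdot 58 \left(43 + 58\right)}{-1687 - \frac{1031}{1412}} = \frac{-6 + 7 \cdot 58 \cdot 101}{-1687 - \frac{1031}{1412}} = \frac{-6 + 41006}{-1687 - \frac{1031}{1412}} = \frac{41000}{- \frac{2383075}{1412}} = 41000 \left(- \frac{1412}{2383075}\right) = - \frac{2315680}{95323}$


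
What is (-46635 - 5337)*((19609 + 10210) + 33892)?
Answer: -3311188092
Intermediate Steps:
(-46635 - 5337)*((19609 + 10210) + 33892) = -51972*(29819 + 33892) = -51972*63711 = -3311188092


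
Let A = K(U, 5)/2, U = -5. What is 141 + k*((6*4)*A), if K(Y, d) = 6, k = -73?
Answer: -5115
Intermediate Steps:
A = 3 (A = 6/2 = 6*(1/2) = 3)
141 + k*((6*4)*A) = 141 - 73*6*4*3 = 141 - 1752*3 = 141 - 73*72 = 141 - 5256 = -5115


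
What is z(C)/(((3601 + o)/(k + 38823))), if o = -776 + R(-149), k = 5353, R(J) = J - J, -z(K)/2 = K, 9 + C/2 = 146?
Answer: -24208448/2825 ≈ -8569.4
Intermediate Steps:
C = 274 (C = -18 + 2*146 = -18 + 292 = 274)
z(K) = -2*K
R(J) = 0
o = -776 (o = -776 + 0 = -776)
z(C)/(((3601 + o)/(k + 38823))) = (-2*274)/(((3601 - 776)/(5353 + 38823))) = -548/(2825/44176) = -548/(2825*(1/44176)) = -548/2825/44176 = -548*44176/2825 = -24208448/2825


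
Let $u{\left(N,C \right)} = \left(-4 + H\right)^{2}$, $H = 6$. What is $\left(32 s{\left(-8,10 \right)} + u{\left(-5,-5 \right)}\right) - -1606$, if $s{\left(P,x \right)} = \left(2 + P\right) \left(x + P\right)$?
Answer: $1226$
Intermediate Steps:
$u{\left(N,C \right)} = 4$ ($u{\left(N,C \right)} = \left(-4 + 6\right)^{2} = 2^{2} = 4$)
$s{\left(P,x \right)} = \left(2 + P\right) \left(P + x\right)$
$\left(32 s{\left(-8,10 \right)} + u{\left(-5,-5 \right)}\right) - -1606 = \left(32 \left(\left(-8\right)^{2} + 2 \left(-8\right) + 2 \cdot 10 - 80\right) + 4\right) - -1606 = \left(32 \left(64 - 16 + 20 - 80\right) + 4\right) + 1606 = \left(32 \left(-12\right) + 4\right) + 1606 = \left(-384 + 4\right) + 1606 = -380 + 1606 = 1226$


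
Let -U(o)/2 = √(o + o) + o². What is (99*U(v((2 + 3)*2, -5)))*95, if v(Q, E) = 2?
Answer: -112860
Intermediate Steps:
U(o) = -2*o² - 2*√2*√o (U(o) = -2*(√(o + o) + o²) = -2*(√(2*o) + o²) = -2*(√2*√o + o²) = -2*(o² + √2*√o) = -2*o² - 2*√2*√o)
(99*U(v((2 + 3)*2, -5)))*95 = (99*(-2*2² - 2*√2*√2))*95 = (99*(-2*4 - 4))*95 = (99*(-8 - 4))*95 = (99*(-12))*95 = -1188*95 = -112860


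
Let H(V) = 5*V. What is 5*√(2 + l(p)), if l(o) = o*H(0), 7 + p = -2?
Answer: 5*√2 ≈ 7.0711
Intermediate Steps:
p = -9 (p = -7 - 2 = -9)
l(o) = 0 (l(o) = o*(5*0) = o*0 = 0)
5*√(2 + l(p)) = 5*√(2 + 0) = 5*√2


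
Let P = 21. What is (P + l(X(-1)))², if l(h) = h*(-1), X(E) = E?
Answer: 484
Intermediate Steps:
l(h) = -h
(P + l(X(-1)))² = (21 - 1*(-1))² = (21 + 1)² = 22² = 484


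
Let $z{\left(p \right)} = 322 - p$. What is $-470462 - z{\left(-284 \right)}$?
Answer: $-471068$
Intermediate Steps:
$-470462 - z{\left(-284 \right)} = -470462 - \left(322 - -284\right) = -470462 - \left(322 + 284\right) = -470462 - 606 = -471068$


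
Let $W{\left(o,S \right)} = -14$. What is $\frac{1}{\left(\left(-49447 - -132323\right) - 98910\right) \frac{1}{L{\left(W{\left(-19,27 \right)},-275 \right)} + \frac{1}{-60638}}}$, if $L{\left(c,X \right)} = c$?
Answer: $\frac{848933}{972269692} \approx 0.00087315$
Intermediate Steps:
$\frac{1}{\left(\left(-49447 - -132323\right) - 98910\right) \frac{1}{L{\left(W{\left(-19,27 \right)},-275 \right)} + \frac{1}{-60638}}} = \frac{1}{\left(\left(-49447 - -132323\right) - 98910\right) \frac{1}{-14 + \frac{1}{-60638}}} = \frac{1}{\left(\left(-49447 + 132323\right) - 98910\right) \frac{1}{-14 - \frac{1}{60638}}} = \frac{1}{\left(82876 - 98910\right) \frac{1}{- \frac{848933}{60638}}} = \frac{1}{\left(-16034\right) \left(- \frac{60638}{848933}\right)} = \frac{1}{\frac{972269692}{848933}} = \frac{848933}{972269692}$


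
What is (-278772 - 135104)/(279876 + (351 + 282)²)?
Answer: -413876/680565 ≈ -0.60814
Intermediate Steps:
(-278772 - 135104)/(279876 + (351 + 282)²) = -413876/(279876 + 633²) = -413876/(279876 + 400689) = -413876/680565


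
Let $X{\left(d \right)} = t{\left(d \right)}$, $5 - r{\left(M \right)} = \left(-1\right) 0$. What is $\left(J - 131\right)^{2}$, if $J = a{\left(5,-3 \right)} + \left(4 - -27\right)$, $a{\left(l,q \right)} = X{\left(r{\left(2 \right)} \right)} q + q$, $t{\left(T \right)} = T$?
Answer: $13924$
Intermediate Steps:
$r{\left(M \right)} = 5$ ($r{\left(M \right)} = 5 - \left(-1\right) 0 = 5 - 0 = 5 + 0 = 5$)
$X{\left(d \right)} = d$
$a{\left(l,q \right)} = 6 q$ ($a{\left(l,q \right)} = 5 q + q = 6 q$)
$J = 13$ ($J = 6 \left(-3\right) + \left(4 - -27\right) = -18 + \left(4 + 27\right) = -18 + 31 = 13$)
$\left(J - 131\right)^{2} = \left(13 - 131\right)^{2} = \left(-118\right)^{2} = 13924$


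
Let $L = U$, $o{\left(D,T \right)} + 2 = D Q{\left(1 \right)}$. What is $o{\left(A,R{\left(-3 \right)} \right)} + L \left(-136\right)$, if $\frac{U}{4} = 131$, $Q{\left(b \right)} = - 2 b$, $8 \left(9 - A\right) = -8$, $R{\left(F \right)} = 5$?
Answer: $-71286$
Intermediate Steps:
$A = 10$ ($A = 9 - -1 = 9 + 1 = 10$)
$o{\left(D,T \right)} = -2 - 2 D$ ($o{\left(D,T \right)} = -2 + D \left(\left(-2\right) 1\right) = -2 + D \left(-2\right) = -2 - 2 D$)
$U = 524$ ($U = 4 \cdot 131 = 524$)
$L = 524$
$o{\left(A,R{\left(-3 \right)} \right)} + L \left(-136\right) = \left(-2 - 20\right) + 524 \left(-136\right) = \left(-2 - 20\right) - 71264 = -22 - 71264 = -71286$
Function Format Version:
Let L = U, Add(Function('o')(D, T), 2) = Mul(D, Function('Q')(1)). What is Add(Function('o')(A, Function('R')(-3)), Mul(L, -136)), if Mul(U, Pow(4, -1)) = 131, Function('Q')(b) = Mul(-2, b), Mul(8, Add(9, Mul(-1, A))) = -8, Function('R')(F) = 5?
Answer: -71286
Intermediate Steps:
A = 10 (A = Add(9, Mul(Rational(-1, 8), -8)) = Add(9, 1) = 10)
Function('o')(D, T) = Add(-2, Mul(-2, D)) (Function('o')(D, T) = Add(-2, Mul(D, Mul(-2, 1))) = Add(-2, Mul(D, -2)) = Add(-2, Mul(-2, D)))
U = 524 (U = Mul(4, 131) = 524)
L = 524
Add(Function('o')(A, Function('R')(-3)), Mul(L, -136)) = Add(Add(-2, Mul(-2, 10)), Mul(524, -136)) = Add(Add(-2, -20), -71264) = Add(-22, -71264) = -71286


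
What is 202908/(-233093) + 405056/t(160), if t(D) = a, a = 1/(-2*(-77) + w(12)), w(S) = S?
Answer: 15673009019620/233093 ≈ 6.7239e+7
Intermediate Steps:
a = 1/166 (a = 1/(-2*(-77) + 12) = 1/(154 + 12) = 1/166 ≈ 0.0060241)
t(D) = 1/166
202908/(-233093) + 405056/t(160) = 202908/(-233093) + 405056/(1/166) = 202908*(-1/233093) + 405056*166 = -202908/233093 + 67239296 = 15673009019620/233093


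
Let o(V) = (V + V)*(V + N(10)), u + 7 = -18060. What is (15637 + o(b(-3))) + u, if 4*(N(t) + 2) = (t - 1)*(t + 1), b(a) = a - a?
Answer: -2430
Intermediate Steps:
b(a) = 0
N(t) = -2 + (1 + t)*(-1 + t)/4 (N(t) = -2 + ((t - 1)*(t + 1))/4 = -2 + ((-1 + t)*(1 + t))/4 = -2 + ((1 + t)*(-1 + t))/4 = -2 + (1 + t)*(-1 + t)/4)
u = -18067 (u = -7 - 18060 = -18067)
o(V) = 2*V*(91/4 + V) (o(V) = (V + V)*(V + (-9/4 + (1/4)*10**2)) = (2*V)*(V + (-9/4 + (1/4)*100)) = (2*V)*(V + (-9/4 + 25)) = (2*V)*(V + 91/4) = (2*V)*(91/4 + V) = 2*V*(91/4 + V))
(15637 + o(b(-3))) + u = (15637 + (1/2)*0*(91 + 4*0)) - 18067 = (15637 + (1/2)*0*(91 + 0)) - 18067 = (15637 + (1/2)*0*91) - 18067 = (15637 + 0) - 18067 = 15637 - 18067 = -2430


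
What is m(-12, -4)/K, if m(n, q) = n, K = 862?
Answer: -6/431 ≈ -0.013921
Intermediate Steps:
m(-12, -4)/K = -12/862 = -12*1/862 = -6/431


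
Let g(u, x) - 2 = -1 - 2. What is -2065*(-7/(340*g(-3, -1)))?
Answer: -2891/68 ≈ -42.515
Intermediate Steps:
g(u, x) = -1 (g(u, x) = 2 + (-1 - 2) = 2 - 3 = -1)
-2065*(-7/(340*g(-3, -1))) = -2065/((-1*17)*(-20/7)) = -2065/((-(-340)/7)) = -2065/((-17*(-20/7))) = -2065/340/7 = -2065*7/340 = -2891/68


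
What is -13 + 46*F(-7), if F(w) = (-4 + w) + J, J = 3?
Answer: -381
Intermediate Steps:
F(w) = -1 + w (F(w) = (-4 + w) + 3 = -1 + w)
-13 + 46*F(-7) = -13 + 46*(-1 - 7) = -13 + 46*(-8) = -13 - 368 = -381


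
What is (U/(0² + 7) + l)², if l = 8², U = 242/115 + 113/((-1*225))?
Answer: 5413491009481/1312250625 ≈ 4125.4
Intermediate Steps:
U = 8291/5175 (U = 242*(1/115) + 113/(-225) = 242/115 + 113*(-1/225) = 242/115 - 113/225 = 8291/5175 ≈ 1.6021)
l = 64
(U/(0² + 7) + l)² = (8291/(5175*(0² + 7)) + 64)² = (8291/(5175*(0 + 7)) + 64)² = ((8291/5175)/7 + 64)² = ((8291/5175)*(⅐) + 64)² = (8291/36225 + 64)² = (2326691/36225)² = 5413491009481/1312250625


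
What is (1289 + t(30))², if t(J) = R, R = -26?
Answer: 1595169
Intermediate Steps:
t(J) = -26
(1289 + t(30))² = (1289 - 26)² = 1263² = 1595169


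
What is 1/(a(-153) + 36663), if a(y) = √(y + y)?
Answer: 12221/448058625 - I*√34/448058625 ≈ 2.7275e-5 - 1.3014e-8*I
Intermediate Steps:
a(y) = √2*√y (a(y) = √(2*y) = √2*√y)
1/(a(-153) + 36663) = 1/(√2*√(-153) + 36663) = 1/(√2*(3*I*√17) + 36663) = 1/(3*I*√34 + 36663) = 1/(36663 + 3*I*√34)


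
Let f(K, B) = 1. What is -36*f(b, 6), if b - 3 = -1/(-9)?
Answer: -36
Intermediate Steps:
b = 28/9 (b = 3 - 1/(-9) = 3 - 1*(-⅑) = 3 + ⅑ = 28/9 ≈ 3.1111)
-36*f(b, 6) = -36*1 = -36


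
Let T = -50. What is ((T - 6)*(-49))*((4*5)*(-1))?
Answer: -54880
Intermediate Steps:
((T - 6)*(-49))*((4*5)*(-1)) = ((-50 - 6)*(-49))*((4*5)*(-1)) = (-56*(-49))*(20*(-1)) = 2744*(-20) = -54880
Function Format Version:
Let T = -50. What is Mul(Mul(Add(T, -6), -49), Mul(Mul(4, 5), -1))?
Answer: -54880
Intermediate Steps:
Mul(Mul(Add(T, -6), -49), Mul(Mul(4, 5), -1)) = Mul(Mul(Add(-50, -6), -49), Mul(Mul(4, 5), -1)) = Mul(Mul(-56, -49), Mul(20, -1)) = Mul(2744, -20) = -54880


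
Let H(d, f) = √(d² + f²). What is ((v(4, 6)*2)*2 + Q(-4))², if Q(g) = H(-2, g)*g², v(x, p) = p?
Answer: 5696 + 1536*√5 ≈ 9130.6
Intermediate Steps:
Q(g) = g²*√(4 + g²) (Q(g) = √((-2)² + g²)*g² = √(4 + g²)*g² = g²*√(4 + g²))
((v(4, 6)*2)*2 + Q(-4))² = ((6*2)*2 + (-4)²*√(4 + (-4)²))² = (12*2 + 16*√(4 + 16))² = (24 + 16*√20)² = (24 + 16*(2*√5))² = (24 + 32*√5)²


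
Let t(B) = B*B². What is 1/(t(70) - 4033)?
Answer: 1/338967 ≈ 2.9501e-6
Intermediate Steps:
t(B) = B³
1/(t(70) - 4033) = 1/(70³ - 4033) = 1/(343000 - 4033) = 1/338967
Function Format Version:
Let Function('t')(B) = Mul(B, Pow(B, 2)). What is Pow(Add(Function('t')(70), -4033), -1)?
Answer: Rational(1, 338967) ≈ 2.9501e-6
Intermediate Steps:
Function('t')(B) = Pow(B, 3)
Pow(Add(Function('t')(70), -4033), -1) = Pow(Add(Pow(70, 3), -4033), -1) = Pow(Add(343000, -4033), -1) = Pow(338967, -1) = Rational(1, 338967)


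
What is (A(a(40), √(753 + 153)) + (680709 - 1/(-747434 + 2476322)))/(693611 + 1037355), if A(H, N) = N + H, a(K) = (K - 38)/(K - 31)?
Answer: 3530610017365/8977939037424 + √906/1730966 ≈ 0.39327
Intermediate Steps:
a(K) = (-38 + K)/(-31 + K)
A(H, N) = H + N
(A(a(40), √(753 + 153)) + (680709 - 1/(-747434 + 2476322)))/(693611 + 1037355) = (((-38 + 40)/(-31 + 40) + √(753 + 153)) + (680709 - 1/(-747434 + 2476322)))/(693611 + 1037355) = ((2/9 + √906) + (680709 - 1/1728888))/1730966 = (((⅑)*2 + √906) + (680709 - 1*1/1728888))*(1/1730966) = ((2/9 + √906) + (680709 - 1/1728888))*(1/1730966) = ((2/9 + √906) + 1176869621591/1728888)*(1/1730966) = (3530610017365/5186664 + √906)*(1/1730966) = 3530610017365/8977939037424 + √906/1730966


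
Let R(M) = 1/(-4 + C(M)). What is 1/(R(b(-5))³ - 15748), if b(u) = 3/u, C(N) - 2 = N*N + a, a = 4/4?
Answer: -4096/64519433 ≈ -6.3485e-5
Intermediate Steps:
a = 1 (a = 4*(¼) = 1)
C(N) = 3 + N² (C(N) = 2 + (N*N + 1) = 2 + (N² + 1) = 2 + (1 + N²) = 3 + N²)
R(M) = 1/(-1 + M²) (R(M) = 1/(-4 + (3 + M²)) = 1/(-1 + M²))
1/(R(b(-5))³ - 15748) = 1/((1/(-1 + (3/(-5))²))³ - 15748) = 1/((1/(-1 + (3*(-⅕))²))³ - 15748) = 1/((1/(-1 + (-⅗)²))³ - 15748) = 1/((1/(-1 + 9/25))³ - 15748) = 1/((1/(-16/25))³ - 15748) = 1/((-25/16)³ - 15748) = 1/(-15625/4096 - 15748) = 1/(-64519433/4096) = -4096/64519433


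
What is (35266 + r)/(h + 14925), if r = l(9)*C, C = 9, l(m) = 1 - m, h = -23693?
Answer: -17597/4384 ≈ -4.0139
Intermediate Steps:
r = -72 (r = (1 - 1*9)*9 = (1 - 9)*9 = -8*9 = -72)
(35266 + r)/(h + 14925) = (35266 - 72)/(-23693 + 14925) = 35194/(-8768) = 35194*(-1/8768) = -17597/4384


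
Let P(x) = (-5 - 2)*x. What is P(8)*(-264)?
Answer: 14784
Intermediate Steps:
P(x) = -7*x
P(8)*(-264) = -7*8*(-264) = -56*(-264) = 14784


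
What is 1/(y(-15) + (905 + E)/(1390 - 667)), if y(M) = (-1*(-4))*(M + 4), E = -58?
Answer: -723/30965 ≈ -0.023349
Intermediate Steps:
y(M) = 16 + 4*M (y(M) = 4*(4 + M) = 16 + 4*M)
1/(y(-15) + (905 + E)/(1390 - 667)) = 1/((16 + 4*(-15)) + (905 - 58)/(1390 - 667)) = 1/((16 - 60) + 847/723) = 1/(-44 + 847*(1/723)) = 1/(-44 + 847/723) = 1/(-30965/723) = -723/30965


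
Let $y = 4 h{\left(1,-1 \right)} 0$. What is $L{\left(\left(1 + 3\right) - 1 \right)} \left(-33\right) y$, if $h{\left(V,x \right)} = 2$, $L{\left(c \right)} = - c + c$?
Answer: $0$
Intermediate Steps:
$L{\left(c \right)} = 0$
$y = 0$ ($y = 4 \cdot 2 \cdot 0 = 8 \cdot 0 = 0$)
$L{\left(\left(1 + 3\right) - 1 \right)} \left(-33\right) y = 0 \left(-33\right) 0 = 0 \cdot 0 = 0$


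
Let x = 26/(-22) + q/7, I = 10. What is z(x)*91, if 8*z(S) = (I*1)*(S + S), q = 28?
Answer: 14105/22 ≈ 641.14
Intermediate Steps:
x = 31/11 (x = 26/(-22) + 28/7 = 26*(-1/22) + 28*(1/7) = -13/11 + 4 = 31/11 ≈ 2.8182)
z(S) = 5*S/2 (z(S) = ((10*1)*(S + S))/8 = (10*(2*S))/8 = (20*S)/8 = 5*S/2)
z(x)*91 = ((5/2)*(31/11))*91 = (155/22)*91 = 14105/22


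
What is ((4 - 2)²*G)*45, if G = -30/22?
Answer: -2700/11 ≈ -245.45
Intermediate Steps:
G = -15/11 (G = -30*1/22 = -15/11 ≈ -1.3636)
((4 - 2)²*G)*45 = ((4 - 2)²*(-15/11))*45 = (2²*(-15/11))*45 = (4*(-15/11))*45 = -60/11*45 = -2700/11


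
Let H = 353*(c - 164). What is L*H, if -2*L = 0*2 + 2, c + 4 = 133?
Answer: 12355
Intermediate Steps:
c = 129 (c = -4 + 133 = 129)
H = -12355 (H = 353*(129 - 164) = 353*(-35) = -12355)
L = -1 (L = -(0*2 + 2)/2 = -(0 + 2)/2 = -½*2 = -1)
L*H = -1*(-12355) = 12355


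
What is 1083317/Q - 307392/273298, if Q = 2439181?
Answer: -226858178243/333311644469 ≈ -0.68062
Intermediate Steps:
1083317/Q - 307392/273298 = 1083317/2439181 - 307392/273298 = 1083317*(1/2439181) - 307392*1/273298 = 1083317/2439181 - 153696/136649 = -226858178243/333311644469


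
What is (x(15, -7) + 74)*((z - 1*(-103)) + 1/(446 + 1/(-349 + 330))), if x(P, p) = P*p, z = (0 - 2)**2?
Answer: -28105530/8473 ≈ -3317.1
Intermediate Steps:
z = 4 (z = (-2)**2 = 4)
(x(15, -7) + 74)*((z - 1*(-103)) + 1/(446 + 1/(-349 + 330))) = (15*(-7) + 74)*((4 - 1*(-103)) + 1/(446 + 1/(-349 + 330))) = (-105 + 74)*((4 + 103) + 1/(446 + 1/(-19))) = -31*(107 + 1/(446 - 1/19)) = -31*(107 + 1/(8473/19)) = -31*(107 + 19/8473) = -31*906630/8473 = -28105530/8473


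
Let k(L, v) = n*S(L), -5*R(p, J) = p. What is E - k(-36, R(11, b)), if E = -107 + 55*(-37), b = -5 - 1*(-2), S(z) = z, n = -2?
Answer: -2214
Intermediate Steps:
b = -3 (b = -5 + 2 = -3)
R(p, J) = -p/5
k(L, v) = -2*L
E = -2142 (E = -107 - 2035 = -2142)
E - k(-36, R(11, b)) = -2142 - (-2)*(-36) = -2142 - 1*72 = -2142 - 72 = -2214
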